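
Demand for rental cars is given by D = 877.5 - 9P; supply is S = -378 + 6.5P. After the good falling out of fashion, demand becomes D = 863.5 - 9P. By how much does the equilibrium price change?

Original equilibrium: P* = 81, Q* = 148.5.
New equilibrium: 863.5 - 9P = -378 + 6.5P, so 1241.5 = 15.5P and P' = 2483/31; Q' = 863.5 − 9(2483/31) = 8843/62.
Change in price: 2483/31 − 81 = -28/31.

ΔP = -28/31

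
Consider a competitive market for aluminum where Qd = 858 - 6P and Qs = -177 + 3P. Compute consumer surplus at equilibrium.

Consumer surplus = 2352

Equilibrium: 858 - 6P = -177 + 3P gives P* = 115, Q* = 168.
Demand choke price (Qd = 0): P = 143.
CS = ½(143 − 115)(168) = 2352.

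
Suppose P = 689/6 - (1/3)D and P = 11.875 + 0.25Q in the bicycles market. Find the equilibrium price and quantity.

P* = 56, Q* = 176.5

Set the two price expressions equal: 689/6 - (1/3)Q = 11.875 + 0.25Q.
2471/24 = (7/12)Q, so Q* = 176.5.
P* = 689/6 − (1/3)(176.5) = 56.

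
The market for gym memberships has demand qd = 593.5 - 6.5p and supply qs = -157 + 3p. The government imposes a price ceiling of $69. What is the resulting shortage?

Equilibrium price would be p* = 79, so the ceiling at 69 binds.
At p = 69: qd = 593.5 − 6.5(69) = 145, qs = -157 + 3(69) = 50.
Shortage = 145 − 50 = 95.

Shortage = 95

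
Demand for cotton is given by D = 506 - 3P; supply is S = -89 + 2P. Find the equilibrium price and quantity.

Set D = S: 506 - 3P = -89 + 2P.
595 = 5P, so P* = 119.
Q* = 506 − 3(119) = 149.

P* = 119, Q* = 149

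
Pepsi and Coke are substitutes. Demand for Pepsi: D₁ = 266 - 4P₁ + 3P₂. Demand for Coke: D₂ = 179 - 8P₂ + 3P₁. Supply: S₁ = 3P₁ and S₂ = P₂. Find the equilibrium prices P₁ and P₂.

P₁ = 977/18, P₂ = 2051/54

Market 1: 266 - 4P₁ + 3P₂ = 3P₁ → 7P₁ - 3P₂ = 266.
Market 2: 9P₂ - 3P₁ = 179.
Eliminating P₂: 9×(1) + 3×(2) gives 54P₁ = 2931, so P₁ = 977/18.
Back-substitute into (2): P₂ = (179 + 3×977/18) / 9 = 2051/54.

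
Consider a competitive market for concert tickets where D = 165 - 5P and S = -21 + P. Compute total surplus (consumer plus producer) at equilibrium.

Equilibrium: 165 - 5P = -21 + P gives P* = 31, Q* = 10.
Demand choke price: P = 33; supply starts at P = 21.
CS = ½(33 − 31)(10) = 10; PS = ½(31 − 21)(10) = 50.

Total surplus = 60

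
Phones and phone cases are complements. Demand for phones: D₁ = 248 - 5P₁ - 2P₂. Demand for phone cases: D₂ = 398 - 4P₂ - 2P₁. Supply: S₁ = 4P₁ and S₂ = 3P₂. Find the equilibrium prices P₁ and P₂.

Market 1: 248 - 5P₁ - 2P₂ = 4P₁ → 9P₁ + 2P₂ = 248.
Market 2: 7P₂ + 2P₁ = 398.
Eliminating P₂: 7×(1) − 2×(2) gives 59P₁ = 940, so P₁ = 940/59.
Back-substitute into (2): P₂ = (398 − 2×940/59) / 7 = 3086/59.

P₁ = 940/59, P₂ = 3086/59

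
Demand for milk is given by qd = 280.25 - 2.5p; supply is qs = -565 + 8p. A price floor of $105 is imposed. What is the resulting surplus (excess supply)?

Surplus = 257.25

Equilibrium price would be p* = 80.5, so the floor at 105 binds.
At p = 105: qd = 17.75, qs = 275.
Surplus = 275 − 17.75 = 257.25.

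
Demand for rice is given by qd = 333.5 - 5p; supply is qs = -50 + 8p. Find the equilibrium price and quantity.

Set qd = qs: 333.5 - 5p = -50 + 8p.
383.5 = 13p, so p* = 29.5.
q* = 333.5 − 5(29.5) = 186.

p* = 29.5, q* = 186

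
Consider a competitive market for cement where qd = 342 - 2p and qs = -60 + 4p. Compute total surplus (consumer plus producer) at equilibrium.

Total surplus = 16224

Equilibrium: 342 - 2p = -60 + 4p gives p* = 67, q* = 208.
Demand choke price: p = 171; supply starts at p = 15.
CS = ½(171 − 67)(208) = 10816; PS = ½(67 − 15)(208) = 5408.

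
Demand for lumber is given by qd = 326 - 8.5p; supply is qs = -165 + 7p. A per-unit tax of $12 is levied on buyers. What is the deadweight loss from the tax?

Pre-tax equilibrium: p* = 982/31, q* = 1759/31.
Tax on buyers shifts demand to qd = 326 − 8.5(p + 12) = 224 - 8.5p.
224 - 8.5p = -165 + 7p gives seller price ps = 778/31; buyers pay pb = 778/31 + 12 = 1150/31.
New quantity: q = 326 − 8.5(1150/31) = 331/31.
DWL = ½ × 12 × (1759/31 − 331/31) = 8568/31.

Deadweight loss = 8568/31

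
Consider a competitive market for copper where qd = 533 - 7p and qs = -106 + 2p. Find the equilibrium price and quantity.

p* = 71, q* = 36

Set qd = qs: 533 - 7p = -106 + 2p.
639 = 9p, so p* = 71.
q* = 533 − 7(71) = 36.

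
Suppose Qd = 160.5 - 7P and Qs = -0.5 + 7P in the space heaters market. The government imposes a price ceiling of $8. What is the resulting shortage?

Shortage = 49

Equilibrium price would be P* = 11.5, so the ceiling at 8 binds.
At P = 8: Qd = 160.5 − 7(8) = 104.5, Qs = -0.5 + 7(8) = 55.5.
Shortage = 104.5 − 55.5 = 49.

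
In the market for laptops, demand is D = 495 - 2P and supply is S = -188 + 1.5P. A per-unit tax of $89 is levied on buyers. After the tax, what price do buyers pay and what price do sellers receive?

Buyers pay 1633/7, sellers receive 1010/7

Pre-tax equilibrium: P* = 1366/7, Q* = 733/7.
Tax on buyers shifts demand to D = 495 − 2(P + 89) = 317 - 2P.
317 - 2P = -188 + 1.5P gives seller price Ps = 1010/7; buyers pay Pb = 1010/7 + 89 = 1633/7.
New quantity: Q = 495 − 2(1633/7) = 199/7.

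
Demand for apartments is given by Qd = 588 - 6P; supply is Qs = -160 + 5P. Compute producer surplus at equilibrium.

Equilibrium: 588 - 6P = -160 + 5P gives P* = 68, Q* = 180.
Supply starts at P = 32 (where Qs = 0).
PS = ½(68 − 32)(180) = 3240.

Producer surplus = 3240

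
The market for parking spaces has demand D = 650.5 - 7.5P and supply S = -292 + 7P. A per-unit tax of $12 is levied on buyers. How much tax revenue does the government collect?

Pre-tax equilibrium: P* = 65, Q* = 163.
Tax on buyers shifts demand to D = 650.5 − 7.5(P + 12) = 560.5 - 7.5P.
560.5 - 7.5P = -292 + 7P gives seller price Ps = 1705/29; buyers pay Pb = 1705/29 + 12 = 2053/29.
New quantity: Q = 650.5 − 7.5(2053/29) = 3467/29.
Revenue = 12 × 3467/29 = 41604/29.

Tax revenue = 41604/29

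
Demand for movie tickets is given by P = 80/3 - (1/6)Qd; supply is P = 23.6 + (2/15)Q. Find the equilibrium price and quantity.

P* = 674/27, Q* = 92/9

Set the two price expressions equal: 80/3 - (1/6)Q = 23.6 + (2/15)Q.
46/15 = 0.3Q, so Q* = 92/9.
P* = 80/3 − (1/6)(92/9) = 674/27.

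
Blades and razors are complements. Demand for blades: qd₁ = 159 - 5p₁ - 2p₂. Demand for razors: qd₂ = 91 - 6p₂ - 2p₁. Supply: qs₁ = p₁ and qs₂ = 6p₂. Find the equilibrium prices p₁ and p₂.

p₁ = 863/34, p₂ = 57/17

Market 1: 159 - 5p₁ - 2p₂ = p₁ → 6p₁ + 2p₂ = 159.
Market 2: 12p₂ + 2p₁ = 91.
Eliminating p₂: 12×(1) − 2×(2) gives 68p₁ = 1726, so p₁ = 863/34.
Back-substitute into (2): p₂ = (91 − 2×863/34) / 12 = 57/17.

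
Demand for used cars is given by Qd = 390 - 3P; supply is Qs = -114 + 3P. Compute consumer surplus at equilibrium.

Equilibrium: 390 - 3P = -114 + 3P gives P* = 84, Q* = 138.
Demand choke price (Qd = 0): P = 130.
CS = ½(130 − 84)(138) = 3174.

Consumer surplus = 3174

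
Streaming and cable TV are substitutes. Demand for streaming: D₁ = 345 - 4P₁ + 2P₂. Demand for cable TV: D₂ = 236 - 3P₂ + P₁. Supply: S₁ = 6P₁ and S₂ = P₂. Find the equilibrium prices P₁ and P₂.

P₁ = 926/19, P₂ = 2705/38

Market 1: 345 - 4P₁ + 2P₂ = 6P₁ → 10P₁ - 2P₂ = 345.
Market 2: 4P₂ - P₁ = 236.
Eliminating P₂: 4×(1) + 2×(2) gives 38P₁ = 1852, so P₁ = 926/19.
Back-substitute into (2): P₂ = (236 + 1×926/19) / 4 = 2705/38.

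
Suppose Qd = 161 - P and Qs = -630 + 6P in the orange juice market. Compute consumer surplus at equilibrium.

Consumer surplus = 1152

Equilibrium: 161 - P = -630 + 6P gives P* = 113, Q* = 48.
Demand choke price (Qd = 0): P = 161.
CS = ½(161 − 113)(48) = 1152.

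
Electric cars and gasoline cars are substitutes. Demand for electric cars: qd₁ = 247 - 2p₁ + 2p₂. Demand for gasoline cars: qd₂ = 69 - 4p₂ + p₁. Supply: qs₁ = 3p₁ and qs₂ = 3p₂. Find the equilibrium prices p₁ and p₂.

p₁ = 1867/33, p₂ = 592/33

Market 1: 247 - 2p₁ + 2p₂ = 3p₁ → 5p₁ - 2p₂ = 247.
Market 2: 7p₂ - p₁ = 69.
Eliminating p₂: 7×(1) + 2×(2) gives 33p₁ = 1867, so p₁ = 1867/33.
Back-substitute into (2): p₂ = (69 + 1×1867/33) / 7 = 592/33.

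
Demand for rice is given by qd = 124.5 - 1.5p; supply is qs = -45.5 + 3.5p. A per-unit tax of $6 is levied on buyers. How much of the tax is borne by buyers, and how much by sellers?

Pre-tax equilibrium: p* = 34, q* = 73.5.
Tax on buyers shifts demand to qd = 124.5 − 1.5(p + 6) = 115.5 - 1.5p.
115.5 - 1.5p = -45.5 + 3.5p gives seller price ps = 32.2; buyers pay pb = 32.2 + 6 = 38.2.
New quantity: q = 124.5 − 1.5(38.2) = 67.2.
Buyer burden = 38.2 − 34 = 4.2; seller burden = 34 − 32.2 = 1.8.

Buyers bear $4.2, sellers bear $1.8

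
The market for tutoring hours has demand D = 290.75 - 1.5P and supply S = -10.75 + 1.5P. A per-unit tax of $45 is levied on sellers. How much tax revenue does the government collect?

Pre-tax equilibrium: P* = 100.5, Q* = 140.
Tax on sellers shifts supply to S = -10.75 + 1.5(P − 45) = -78.25 + 1.5P.
290.75 - 1.5P = -78.25 + 1.5P gives buyer price Pb = 123; sellers receive Ps = 123 − 45 = 78.
New quantity: Q = 290.75 − 1.5(123) = 106.25.
Revenue = 45 × 106.25 = 4781.25.

Tax revenue = 4781.25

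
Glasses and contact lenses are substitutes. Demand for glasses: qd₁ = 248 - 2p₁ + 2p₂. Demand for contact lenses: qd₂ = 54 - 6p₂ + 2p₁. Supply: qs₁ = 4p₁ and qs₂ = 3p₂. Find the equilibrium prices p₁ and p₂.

Market 1: 248 - 2p₁ + 2p₂ = 4p₁ → 6p₁ - 2p₂ = 248.
Market 2: 9p₂ - 2p₁ = 54.
Eliminating p₂: 9×(1) + 2×(2) gives 50p₁ = 2340, so p₁ = 46.8.
Back-substitute into (2): p₂ = (54 + 2×46.8) / 9 = 16.4.

p₁ = 46.8, p₂ = 16.4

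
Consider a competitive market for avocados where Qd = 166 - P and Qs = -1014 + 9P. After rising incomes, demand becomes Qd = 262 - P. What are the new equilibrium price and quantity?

Original equilibrium: P* = 118, Q* = 48.
New equilibrium: 262 - P = -1014 + 9P, so 1276 = 10P and P' = 127.6; Q' = 262 − 1(127.6) = 134.4.

P' = 127.6, Q' = 134.4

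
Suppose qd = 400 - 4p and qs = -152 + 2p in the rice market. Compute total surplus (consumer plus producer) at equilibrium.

Total surplus = 384

Equilibrium: 400 - 4p = -152 + 2p gives p* = 92, q* = 32.
Demand choke price: p = 100; supply starts at p = 76.
CS = ½(100 − 92)(32) = 128; PS = ½(92 − 76)(32) = 256.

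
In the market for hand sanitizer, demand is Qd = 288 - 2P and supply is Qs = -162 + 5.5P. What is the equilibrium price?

P* = 60

Set Qd = Qs: 288 - 2P = -162 + 5.5P.
450 = 7.5P, so P* = 60.
Q* = 288 − 2(60) = 168.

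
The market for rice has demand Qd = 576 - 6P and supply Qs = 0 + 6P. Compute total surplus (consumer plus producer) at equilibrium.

Total surplus = 13824

Equilibrium: 576 - 6P = 0 + 6P gives P* = 48, Q* = 288.
Demand choke price: P = 96; supply starts at P = 0.
CS = ½(96 − 48)(288) = 6912; PS = ½(48 − 0)(288) = 6912.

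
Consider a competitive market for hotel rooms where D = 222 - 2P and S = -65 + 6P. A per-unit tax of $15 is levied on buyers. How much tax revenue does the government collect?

Pre-tax equilibrium: P* = 35.875, Q* = 150.25.
Tax on buyers shifts demand to D = 222 − 2(P + 15) = 192 - 2P.
192 - 2P = -65 + 6P gives seller price Ps = 32.125; buyers pay Pb = 32.125 + 15 = 47.125.
New quantity: Q = 222 − 2(47.125) = 127.75.
Revenue = 15 × 127.75 = 1916.25.

Tax revenue = 1916.25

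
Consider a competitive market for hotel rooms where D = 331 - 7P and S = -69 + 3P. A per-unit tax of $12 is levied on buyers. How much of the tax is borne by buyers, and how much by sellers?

Buyers bear $3.6, sellers bear $8.4

Pre-tax equilibrium: P* = 40, Q* = 51.
Tax on buyers shifts demand to D = 331 − 7(P + 12) = 247 - 7P.
247 - 7P = -69 + 3P gives seller price Ps = 31.6; buyers pay Pb = 31.6 + 12 = 43.6.
New quantity: Q = 331 − 7(43.6) = 25.8.
Buyer burden = 43.6 − 40 = 3.6; seller burden = 40 − 31.6 = 8.4.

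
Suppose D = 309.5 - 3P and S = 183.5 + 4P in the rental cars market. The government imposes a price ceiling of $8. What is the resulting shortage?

Equilibrium price would be P* = 18, so the ceiling at 8 binds.
At P = 8: D = 309.5 − 3(8) = 285.5, S = 183.5 + 4(8) = 215.5.
Shortage = 285.5 − 215.5 = 70.

Shortage = 70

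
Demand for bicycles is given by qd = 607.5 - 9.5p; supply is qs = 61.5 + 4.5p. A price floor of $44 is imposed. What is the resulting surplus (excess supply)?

Surplus = 70

Equilibrium price would be p* = 39, so the floor at 44 binds.
At p = 44: qd = 189.5, qs = 259.5.
Surplus = 259.5 − 189.5 = 70.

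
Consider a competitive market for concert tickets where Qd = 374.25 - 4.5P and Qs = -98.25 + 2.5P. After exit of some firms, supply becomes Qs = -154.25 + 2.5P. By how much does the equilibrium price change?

ΔP = 8

Original equilibrium: P* = 67.5, Q* = 70.5.
New equilibrium: 374.25 - 4.5P = -154.25 + 2.5P, so 528.5 = 7P and P' = 75.5; Q' = 374.25 − 4.5(75.5) = 34.5.
Change in price: 75.5 − 67.5 = 8.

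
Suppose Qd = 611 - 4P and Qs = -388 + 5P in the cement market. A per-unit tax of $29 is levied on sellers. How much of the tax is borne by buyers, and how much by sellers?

Buyers bear 145/9, sellers bear 116/9

Pre-tax equilibrium: P* = 111, Q* = 167.
Tax on sellers shifts supply to Qs = -388 + 5(P − 29) = -533 + 5P.
611 - 4P = -533 + 5P gives buyer price Pb = 1144/9; sellers receive Ps = 1144/9 − 29 = 883/9.
New quantity: Q = 611 − 4(1144/9) = 923/9.
Buyer burden = 1144/9 − 111 = 145/9; seller burden = 111 − 883/9 = 116/9.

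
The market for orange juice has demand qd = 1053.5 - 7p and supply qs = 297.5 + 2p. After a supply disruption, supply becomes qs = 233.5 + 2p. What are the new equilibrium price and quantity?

Original equilibrium: p* = 84, q* = 465.5.
New equilibrium: 1053.5 - 7p = 233.5 + 2p, so 820 = 9p and p' = 820/9; q' = 1053.5 − 7(820/9) = 7483/18.

p' = 820/9, q' = 7483/18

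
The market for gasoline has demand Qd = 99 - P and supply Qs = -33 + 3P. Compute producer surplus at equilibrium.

Equilibrium: 99 - P = -33 + 3P gives P* = 33, Q* = 66.
Supply starts at P = 11 (where Qs = 0).
PS = ½(33 − 11)(66) = 726.

Producer surplus = 726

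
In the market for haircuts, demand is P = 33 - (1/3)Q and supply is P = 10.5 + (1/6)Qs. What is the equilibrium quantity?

Q* = 45

Set the two price expressions equal: 33 - (1/3)Q = 10.5 + (1/6)Q.
22.5 = 0.5Q, so Q* = 45.
P* = 33 − (1/3)(45) = 18.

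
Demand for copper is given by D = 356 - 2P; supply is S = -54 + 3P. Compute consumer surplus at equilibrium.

Equilibrium: 356 - 2P = -54 + 3P gives P* = 82, Q* = 192.
Demand choke price (D = 0): P = 178.
CS = ½(178 − 82)(192) = 9216.

Consumer surplus = 9216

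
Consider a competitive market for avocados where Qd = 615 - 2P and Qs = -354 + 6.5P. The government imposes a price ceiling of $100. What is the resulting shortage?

Equilibrium price would be P* = 114, so the ceiling at 100 binds.
At P = 100: Qd = 615 − 2(100) = 415, Qs = -354 + 6.5(100) = 296.
Shortage = 415 − 296 = 119.

Shortage = 119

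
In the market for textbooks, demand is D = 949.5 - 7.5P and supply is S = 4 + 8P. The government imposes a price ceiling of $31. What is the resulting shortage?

Equilibrium price would be P* = 61, so the ceiling at 31 binds.
At P = 31: D = 949.5 − 7.5(31) = 717, S = 4 + 8(31) = 252.
Shortage = 717 − 252 = 465.

Shortage = 465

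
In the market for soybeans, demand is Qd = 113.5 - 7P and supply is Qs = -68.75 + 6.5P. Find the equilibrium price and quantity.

P* = 13.5, Q* = 19

Set Qd = Qs: 113.5 - 7P = -68.75 + 6.5P.
182.25 = 13.5P, so P* = 13.5.
Q* = 113.5 − 7(13.5) = 19.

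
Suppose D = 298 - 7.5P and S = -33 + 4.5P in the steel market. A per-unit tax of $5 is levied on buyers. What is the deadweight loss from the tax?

Pre-tax equilibrium: P* = 331/12, Q* = 91.125.
Tax on buyers shifts demand to D = 298 − 7.5(P + 5) = 260.5 - 7.5P.
260.5 - 7.5P = -33 + 4.5P gives seller price Ps = 587/24; buyers pay Pb = 587/24 + 5 = 707/24.
New quantity: Q = 298 − 7.5(707/24) = 77.0625.
DWL = ½ × 5 × (91.125 − 77.0625) = 35.15625.

Deadweight loss = 35.15625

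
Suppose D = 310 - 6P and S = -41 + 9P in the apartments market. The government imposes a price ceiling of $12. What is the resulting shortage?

Shortage = 171

Equilibrium price would be P* = 23.4, so the ceiling at 12 binds.
At P = 12: D = 310 − 6(12) = 238, S = -41 + 9(12) = 67.
Shortage = 238 − 67 = 171.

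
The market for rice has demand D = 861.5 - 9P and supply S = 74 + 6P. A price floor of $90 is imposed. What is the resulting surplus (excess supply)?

Surplus = 562.5

Equilibrium price would be P* = 52.5, so the floor at 90 binds.
At P = 90: D = 51.5, S = 614.
Surplus = 614 − 51.5 = 562.5.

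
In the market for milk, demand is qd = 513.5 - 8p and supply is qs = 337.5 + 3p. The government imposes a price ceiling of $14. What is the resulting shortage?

Shortage = 22

Equilibrium price would be p* = 16, so the ceiling at 14 binds.
At p = 14: qd = 513.5 − 8(14) = 401.5, qs = 337.5 + 3(14) = 379.5.
Shortage = 401.5 − 379.5 = 22.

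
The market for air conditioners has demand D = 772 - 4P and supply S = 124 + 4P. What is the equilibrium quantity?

Q* = 448

Set D = S: 772 - 4P = 124 + 4P.
648 = 8P, so P* = 81.
Q* = 772 − 4(81) = 448.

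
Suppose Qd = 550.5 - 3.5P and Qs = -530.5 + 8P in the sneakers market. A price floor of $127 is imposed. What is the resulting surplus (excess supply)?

Surplus = 379.5

Equilibrium price would be P* = 94, so the floor at 127 binds.
At P = 127: Qd = 106, Qs = 485.5.
Surplus = 485.5 − 106 = 379.5.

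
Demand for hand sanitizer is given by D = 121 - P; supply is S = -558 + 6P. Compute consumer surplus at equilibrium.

Equilibrium: 121 - P = -558 + 6P gives P* = 97, Q* = 24.
Demand choke price (D = 0): P = 121.
CS = ½(121 − 97)(24) = 288.

Consumer surplus = 288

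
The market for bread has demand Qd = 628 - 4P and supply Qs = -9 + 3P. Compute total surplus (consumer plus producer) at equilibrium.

Total surplus = 20328

Equilibrium: 628 - 4P = -9 + 3P gives P* = 91, Q* = 264.
Demand choke price: P = 157; supply starts at P = 3.
CS = ½(157 − 91)(264) = 8712; PS = ½(91 − 3)(264) = 11616.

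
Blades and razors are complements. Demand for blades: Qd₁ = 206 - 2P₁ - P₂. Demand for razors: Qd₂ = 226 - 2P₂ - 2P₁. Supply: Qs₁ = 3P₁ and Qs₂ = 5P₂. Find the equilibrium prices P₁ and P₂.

P₁ = 1216/33, P₂ = 718/33

Market 1: 206 - 2P₁ - P₂ = 3P₁ → 5P₁ + P₂ = 206.
Market 2: 7P₂ + 2P₁ = 226.
Eliminating P₂: 7×(1) − 1×(2) gives 33P₁ = 1216, so P₁ = 1216/33.
Back-substitute into (2): P₂ = (226 − 2×1216/33) / 7 = 718/33.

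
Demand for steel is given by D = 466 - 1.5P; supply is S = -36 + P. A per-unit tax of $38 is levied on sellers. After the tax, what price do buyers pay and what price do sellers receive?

Pre-tax equilibrium: P* = 200.8, Q* = 164.8.
Tax on sellers shifts supply to S = -36 + 1(P − 38) = -74 + P.
466 - 1.5P = -74 + P gives buyer price Pb = 216; sellers receive Ps = 216 − 38 = 178.
New quantity: Q = 466 − 1.5(216) = 142.

Buyers pay $216, sellers receive $178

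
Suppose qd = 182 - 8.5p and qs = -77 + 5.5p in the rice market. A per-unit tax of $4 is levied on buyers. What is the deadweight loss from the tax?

Deadweight loss = 187/7

Pre-tax equilibrium: p* = 18.5, q* = 24.75.
Tax on buyers shifts demand to qd = 182 − 8.5(p + 4) = 148 - 8.5p.
148 - 8.5p = -77 + 5.5p gives seller price ps = 225/14; buyers pay pb = 225/14 + 4 = 281/14.
New quantity: q = 182 − 8.5(281/14) = 319/28.
DWL = ½ × 4 × (24.75 − 319/28) = 187/7.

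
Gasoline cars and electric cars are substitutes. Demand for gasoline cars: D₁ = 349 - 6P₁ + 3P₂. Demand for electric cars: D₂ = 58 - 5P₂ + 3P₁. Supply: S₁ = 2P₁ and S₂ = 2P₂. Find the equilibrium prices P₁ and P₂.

Market 1: 349 - 6P₁ + 3P₂ = 2P₁ → 8P₁ - 3P₂ = 349.
Market 2: 7P₂ - 3P₁ = 58.
Eliminating P₂: 7×(1) + 3×(2) gives 47P₁ = 2617, so P₁ = 2617/47.
Back-substitute into (2): P₂ = (58 + 3×2617/47) / 7 = 1511/47.

P₁ = 2617/47, P₂ = 1511/47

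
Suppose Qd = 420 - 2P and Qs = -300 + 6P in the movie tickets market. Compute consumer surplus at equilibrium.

Consumer surplus = 14400

Equilibrium: 420 - 2P = -300 + 6P gives P* = 90, Q* = 240.
Demand choke price (Qd = 0): P = 210.
CS = ½(210 − 90)(240) = 14400.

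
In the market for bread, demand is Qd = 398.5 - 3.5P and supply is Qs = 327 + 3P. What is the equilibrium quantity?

Q* = 360

Set Qd = Qs: 398.5 - 3.5P = 327 + 3P.
71.5 = 6.5P, so P* = 11.
Q* = 398.5 − 3.5(11) = 360.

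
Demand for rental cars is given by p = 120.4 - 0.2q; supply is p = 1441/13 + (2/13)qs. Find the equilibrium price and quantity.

Set the two price expressions equal: 120.4 - 0.2q = 1441/13 + (2/13)q.
621/65 = (23/65)q, so q* = 27.
p* = 120.4 − (0.2)(27) = 115.

p* = 115, q* = 27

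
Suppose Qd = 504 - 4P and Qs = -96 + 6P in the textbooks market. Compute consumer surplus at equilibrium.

Consumer surplus = 8712

Equilibrium: 504 - 4P = -96 + 6P gives P* = 60, Q* = 264.
Demand choke price (Qd = 0): P = 126.
CS = ½(126 − 60)(264) = 8712.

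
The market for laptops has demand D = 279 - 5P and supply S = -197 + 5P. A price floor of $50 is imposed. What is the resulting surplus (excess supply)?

Equilibrium price would be P* = 47.6, so the floor at 50 binds.
At P = 50: D = 29, S = 53.
Surplus = 53 − 29 = 24.

Surplus = 24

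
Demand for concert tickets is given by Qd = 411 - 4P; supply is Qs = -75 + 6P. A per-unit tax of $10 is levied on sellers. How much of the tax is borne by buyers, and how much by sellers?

Buyers bear $6, sellers bear $4

Pre-tax equilibrium: P* = 48.6, Q* = 216.6.
Tax on sellers shifts supply to Qs = -75 + 6(P − 10) = -135 + 6P.
411 - 4P = -135 + 6P gives buyer price Pb = 54.6; sellers receive Ps = 54.6 − 10 = 44.6.
New quantity: Q = 411 − 4(54.6) = 192.6.
Buyer burden = 54.6 − 48.6 = 6; seller burden = 48.6 − 44.6 = 4.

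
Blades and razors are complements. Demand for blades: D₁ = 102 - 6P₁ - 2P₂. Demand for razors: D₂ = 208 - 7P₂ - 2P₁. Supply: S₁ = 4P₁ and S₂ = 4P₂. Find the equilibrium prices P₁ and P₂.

P₁ = 353/53, P₂ = 938/53

Market 1: 102 - 6P₁ - 2P₂ = 4P₁ → 10P₁ + 2P₂ = 102.
Market 2: 11P₂ + 2P₁ = 208.
Eliminating P₂: 11×(1) − 2×(2) gives 106P₁ = 706, so P₁ = 353/53.
Back-substitute into (2): P₂ = (208 − 2×353/53) / 11 = 938/53.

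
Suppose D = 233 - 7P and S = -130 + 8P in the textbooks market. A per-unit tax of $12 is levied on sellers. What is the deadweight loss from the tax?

Pre-tax equilibrium: P* = 24.2, Q* = 63.6.
Tax on sellers shifts supply to S = -130 + 8(P − 12) = -226 + 8P.
233 - 7P = -226 + 8P gives buyer price Pb = 30.6; sellers receive Ps = 30.6 − 12 = 18.6.
New quantity: Q = 233 − 7(30.6) = 18.8.
DWL = ½ × 12 × (63.6 − 18.8) = 268.8.

Deadweight loss = 268.8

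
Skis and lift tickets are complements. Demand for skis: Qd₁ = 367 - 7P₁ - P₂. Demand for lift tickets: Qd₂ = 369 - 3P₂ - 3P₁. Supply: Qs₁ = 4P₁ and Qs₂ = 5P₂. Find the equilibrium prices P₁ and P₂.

P₁ = 30.2, P₂ = 34.8

Market 1: 367 - 7P₁ - P₂ = 4P₁ → 11P₁ + P₂ = 367.
Market 2: 8P₂ + 3P₁ = 369.
Eliminating P₂: 8×(1) − 1×(2) gives 85P₁ = 2567, so P₁ = 30.2.
Back-substitute into (2): P₂ = (369 − 3×30.2) / 8 = 34.8.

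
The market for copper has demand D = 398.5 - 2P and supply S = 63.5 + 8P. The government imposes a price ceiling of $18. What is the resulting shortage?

Equilibrium price would be P* = 33.5, so the ceiling at 18 binds.
At P = 18: D = 398.5 − 2(18) = 362.5, S = 63.5 + 8(18) = 207.5.
Shortage = 362.5 − 207.5 = 155.

Shortage = 155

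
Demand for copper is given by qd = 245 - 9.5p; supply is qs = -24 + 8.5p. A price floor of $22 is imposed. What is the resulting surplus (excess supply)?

Equilibrium price would be p* = 269/18, so the floor at 22 binds.
At p = 22: qd = 36, qs = 163.
Surplus = 163 − 36 = 127.

Surplus = 127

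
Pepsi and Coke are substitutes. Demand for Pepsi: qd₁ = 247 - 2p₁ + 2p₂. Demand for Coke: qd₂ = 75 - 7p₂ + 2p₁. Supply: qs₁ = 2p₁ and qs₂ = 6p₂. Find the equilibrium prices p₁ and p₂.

Market 1: 247 - 2p₁ + 2p₂ = 2p₁ → 4p₁ - 2p₂ = 247.
Market 2: 13p₂ - 2p₁ = 75.
Eliminating p₂: 13×(1) + 2×(2) gives 48p₁ = 3361, so p₁ = 3361/48.
Back-substitute into (2): p₂ = (75 + 2×3361/48) / 13 = 397/24.

p₁ = 3361/48, p₂ = 397/24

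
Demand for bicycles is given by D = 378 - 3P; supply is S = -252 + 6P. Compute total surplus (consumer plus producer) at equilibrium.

Total surplus = 7056

Equilibrium: 378 - 3P = -252 + 6P gives P* = 70, Q* = 168.
Demand choke price: P = 126; supply starts at P = 42.
CS = ½(126 − 70)(168) = 4704; PS = ½(70 − 42)(168) = 2352.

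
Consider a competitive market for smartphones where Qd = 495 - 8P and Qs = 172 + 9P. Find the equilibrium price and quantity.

Set Qd = Qs: 495 - 8P = 172 + 9P.
323 = 17P, so P* = 19.
Q* = 495 − 8(19) = 343.

P* = 19, Q* = 343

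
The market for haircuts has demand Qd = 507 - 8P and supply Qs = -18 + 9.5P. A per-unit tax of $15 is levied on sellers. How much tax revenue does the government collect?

Pre-tax equilibrium: P* = 30, Q* = 267.
Tax on sellers shifts supply to Qs = -18 + 9.5(P − 15) = -160.5 + 9.5P.
507 - 8P = -160.5 + 9.5P gives buyer price Pb = 267/7; sellers receive Ps = 267/7 − 15 = 162/7.
New quantity: Q = 507 − 8(267/7) = 1413/7.
Revenue = 15 × 1413/7 = 21195/7.

Tax revenue = 21195/7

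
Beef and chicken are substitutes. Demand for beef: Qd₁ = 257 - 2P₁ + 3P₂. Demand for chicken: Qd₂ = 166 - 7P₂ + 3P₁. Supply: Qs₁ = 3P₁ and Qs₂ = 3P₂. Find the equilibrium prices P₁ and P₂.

Market 1: 257 - 2P₁ + 3P₂ = 3P₁ → 5P₁ - 3P₂ = 257.
Market 2: 10P₂ - 3P₁ = 166.
Eliminating P₂: 10×(1) + 3×(2) gives 41P₁ = 3068, so P₁ = 3068/41.
Back-substitute into (2): P₂ = (166 + 3×3068/41) / 10 = 1601/41.

P₁ = 3068/41, P₂ = 1601/41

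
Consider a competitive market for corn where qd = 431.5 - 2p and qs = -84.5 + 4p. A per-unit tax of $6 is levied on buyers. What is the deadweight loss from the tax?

Deadweight loss = 24

Pre-tax equilibrium: p* = 86, q* = 259.5.
Tax on buyers shifts demand to qd = 431.5 − 2(p + 6) = 419.5 - 2p.
419.5 - 2p = -84.5 + 4p gives seller price ps = 84; buyers pay pb = 84 + 6 = 90.
New quantity: q = 431.5 − 2(90) = 251.5.
DWL = ½ × 6 × (259.5 − 251.5) = 24.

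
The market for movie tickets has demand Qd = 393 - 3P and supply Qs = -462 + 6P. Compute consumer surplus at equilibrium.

Equilibrium: 393 - 3P = -462 + 6P gives P* = 95, Q* = 108.
Demand choke price (Qd = 0): P = 131.
CS = ½(131 − 95)(108) = 1944.

Consumer surplus = 1944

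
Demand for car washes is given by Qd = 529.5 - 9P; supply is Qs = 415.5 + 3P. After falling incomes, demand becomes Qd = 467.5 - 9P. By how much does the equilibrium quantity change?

Original equilibrium: P* = 9.5, Q* = 444.
New equilibrium: 467.5 - 9P = 415.5 + 3P, so 52 = 12P and P' = 13/3; Q' = 467.5 − 9(13/3) = 428.5.
Change in quantity: 428.5 − 444 = -15.5.

ΔQ = -15.5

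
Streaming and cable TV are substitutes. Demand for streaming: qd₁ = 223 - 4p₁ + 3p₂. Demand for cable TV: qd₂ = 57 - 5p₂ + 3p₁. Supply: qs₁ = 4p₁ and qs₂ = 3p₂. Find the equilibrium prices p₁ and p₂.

Market 1: 223 - 4p₁ + 3p₂ = 4p₁ → 8p₁ - 3p₂ = 223.
Market 2: 8p₂ - 3p₁ = 57.
Eliminating p₂: 8×(1) + 3×(2) gives 55p₁ = 1955, so p₁ = 391/11.
Back-substitute into (2): p₂ = (57 + 3×391/11) / 8 = 225/11.

p₁ = 391/11, p₂ = 225/11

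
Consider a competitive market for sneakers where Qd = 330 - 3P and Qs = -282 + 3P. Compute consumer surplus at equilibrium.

Equilibrium: 330 - 3P = -282 + 3P gives P* = 102, Q* = 24.
Demand choke price (Qd = 0): P = 110.
CS = ½(110 − 102)(24) = 96.

Consumer surplus = 96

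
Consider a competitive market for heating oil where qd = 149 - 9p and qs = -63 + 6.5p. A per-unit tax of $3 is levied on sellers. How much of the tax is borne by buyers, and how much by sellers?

Pre-tax equilibrium: p* = 424/31, q* = 803/31.
Tax on sellers shifts supply to qs = -63 + 6.5(p − 3) = -82.5 + 6.5p.
149 - 9p = -82.5 + 6.5p gives buyer price pb = 463/31; sellers receive ps = 463/31 − 3 = 370/31.
New quantity: q = 149 − 9(463/31) = 452/31.
Buyer burden = 463/31 − 424/31 = 39/31; seller burden = 424/31 − 370/31 = 54/31.

Buyers bear 39/31, sellers bear 54/31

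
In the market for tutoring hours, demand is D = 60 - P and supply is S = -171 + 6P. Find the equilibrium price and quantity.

Set D = S: 60 - P = -171 + 6P.
231 = 7P, so P* = 33.
Q* = 60 − 1(33) = 27.

P* = 33, Q* = 27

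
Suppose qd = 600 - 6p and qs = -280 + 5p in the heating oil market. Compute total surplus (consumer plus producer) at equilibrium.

Equilibrium: 600 - 6p = -280 + 5p gives p* = 80, q* = 120.
Demand choke price: p = 100; supply starts at p = 56.
CS = ½(100 − 80)(120) = 1200; PS = ½(80 − 56)(120) = 1440.

Total surplus = 2640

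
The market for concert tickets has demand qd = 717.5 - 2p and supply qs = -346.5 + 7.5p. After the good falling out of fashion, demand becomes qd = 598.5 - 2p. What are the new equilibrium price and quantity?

p' = 1890/19, q' = 15183/38

Original equilibrium: p* = 112, q* = 493.5.
New equilibrium: 598.5 - 2p = -346.5 + 7.5p, so 945 = 9.5p and p' = 1890/19; q' = 598.5 − 2(1890/19) = 15183/38.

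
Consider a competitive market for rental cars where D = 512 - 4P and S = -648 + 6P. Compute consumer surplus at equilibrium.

Consumer surplus = 288

Equilibrium: 512 - 4P = -648 + 6P gives P* = 116, Q* = 48.
Demand choke price (D = 0): P = 128.
CS = ½(128 − 116)(48) = 288.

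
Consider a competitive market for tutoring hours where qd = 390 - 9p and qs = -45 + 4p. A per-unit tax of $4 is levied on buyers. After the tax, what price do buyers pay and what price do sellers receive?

Pre-tax equilibrium: p* = 435/13, q* = 1155/13.
Tax on buyers shifts demand to qd = 390 − 9(p + 4) = 354 - 9p.
354 - 9p = -45 + 4p gives seller price ps = 399/13; buyers pay pb = 399/13 + 4 = 451/13.
New quantity: q = 390 − 9(451/13) = 1011/13.

Buyers pay 451/13, sellers receive 399/13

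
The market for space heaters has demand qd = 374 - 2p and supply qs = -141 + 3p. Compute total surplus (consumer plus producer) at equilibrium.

Total surplus = 11760

Equilibrium: 374 - 2p = -141 + 3p gives p* = 103, q* = 168.
Demand choke price: p = 187; supply starts at p = 47.
CS = ½(187 − 103)(168) = 7056; PS = ½(103 − 47)(168) = 4704.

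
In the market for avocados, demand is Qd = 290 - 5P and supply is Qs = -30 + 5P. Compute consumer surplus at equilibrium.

Consumer surplus = 1690

Equilibrium: 290 - 5P = -30 + 5P gives P* = 32, Q* = 130.
Demand choke price (Qd = 0): P = 58.
CS = ½(58 − 32)(130) = 1690.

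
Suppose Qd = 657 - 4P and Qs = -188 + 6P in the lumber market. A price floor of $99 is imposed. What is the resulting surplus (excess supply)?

Equilibrium price would be P* = 84.5, so the floor at 99 binds.
At P = 99: Qd = 261, Qs = 406.
Surplus = 406 − 261 = 145.

Surplus = 145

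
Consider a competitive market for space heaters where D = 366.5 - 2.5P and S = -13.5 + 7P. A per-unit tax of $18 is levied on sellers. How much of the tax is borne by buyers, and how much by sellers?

Pre-tax equilibrium: P* = 40, Q* = 266.5.
Tax on sellers shifts supply to S = -13.5 + 7(P − 18) = -139.5 + 7P.
366.5 - 2.5P = -139.5 + 7P gives buyer price Pb = 1012/19; sellers receive Ps = 1012/19 − 18 = 670/19.
New quantity: Q = 366.5 − 2.5(1012/19) = 8867/38.
Buyer burden = 1012/19 − 40 = 252/19; seller burden = 40 − 670/19 = 90/19.

Buyers bear 252/19, sellers bear 90/19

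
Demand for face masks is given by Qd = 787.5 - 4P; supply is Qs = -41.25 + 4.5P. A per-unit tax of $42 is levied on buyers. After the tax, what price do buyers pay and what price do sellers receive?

Buyers pay 4071/34, sellers receive 2643/34

Pre-tax equilibrium: P* = 97.5, Q* = 397.5.
Tax on buyers shifts demand to Qd = 787.5 − 4(P + 42) = 619.5 - 4P.
619.5 - 4P = -41.25 + 4.5P gives seller price Ps = 2643/34; buyers pay Pb = 2643/34 + 42 = 4071/34.
New quantity: Q = 787.5 − 4(4071/34) = 10491/34.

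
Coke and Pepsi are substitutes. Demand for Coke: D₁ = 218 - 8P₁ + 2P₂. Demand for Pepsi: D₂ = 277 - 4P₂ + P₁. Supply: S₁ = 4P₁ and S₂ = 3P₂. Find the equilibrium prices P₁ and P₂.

Market 1: 218 - 8P₁ + 2P₂ = 4P₁ → 12P₁ - 2P₂ = 218.
Market 2: 7P₂ - P₁ = 277.
Eliminating P₂: 7×(1) + 2×(2) gives 82P₁ = 2080, so P₁ = 1040/41.
Back-substitute into (2): P₂ = (277 + 1×1040/41) / 7 = 1771/41.

P₁ = 1040/41, P₂ = 1771/41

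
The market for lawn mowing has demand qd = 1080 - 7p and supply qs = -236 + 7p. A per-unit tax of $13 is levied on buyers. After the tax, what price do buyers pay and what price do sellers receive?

Buyers pay $100.5, sellers receive $87.5

Pre-tax equilibrium: p* = 94, q* = 422.
Tax on buyers shifts demand to qd = 1080 − 7(p + 13) = 989 - 7p.
989 - 7p = -236 + 7p gives seller price ps = 87.5; buyers pay pb = 87.5 + 13 = 100.5.
New quantity: q = 1080 − 7(100.5) = 376.5.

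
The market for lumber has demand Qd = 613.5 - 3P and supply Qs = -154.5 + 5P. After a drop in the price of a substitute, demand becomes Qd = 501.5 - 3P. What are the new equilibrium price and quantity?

P' = 82, Q' = 255.5

Original equilibrium: P* = 96, Q* = 325.5.
New equilibrium: 501.5 - 3P = -154.5 + 5P, so 656 = 8P and P' = 82; Q' = 501.5 − 3(82) = 255.5.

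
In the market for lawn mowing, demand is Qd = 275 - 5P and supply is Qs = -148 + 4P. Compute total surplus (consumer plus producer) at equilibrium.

Equilibrium: 275 - 5P = -148 + 4P gives P* = 47, Q* = 40.
Demand choke price: P = 55; supply starts at P = 37.
CS = ½(55 − 47)(40) = 160; PS = ½(47 − 37)(40) = 200.

Total surplus = 360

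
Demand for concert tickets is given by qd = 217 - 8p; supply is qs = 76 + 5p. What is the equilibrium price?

Set qd = qs: 217 - 8p = 76 + 5p.
141 = 13p, so p* = 141/13.
q* = 217 − 8(141/13) = 1693/13.

p* = 141/13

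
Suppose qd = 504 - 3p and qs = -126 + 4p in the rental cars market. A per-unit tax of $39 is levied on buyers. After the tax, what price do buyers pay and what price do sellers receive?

Pre-tax equilibrium: p* = 90, q* = 234.
Tax on buyers shifts demand to qd = 504 − 3(p + 39) = 387 - 3p.
387 - 3p = -126 + 4p gives seller price ps = 513/7; buyers pay pb = 513/7 + 39 = 786/7.
New quantity: q = 504 − 3(786/7) = 1170/7.

Buyers pay 786/7, sellers receive 513/7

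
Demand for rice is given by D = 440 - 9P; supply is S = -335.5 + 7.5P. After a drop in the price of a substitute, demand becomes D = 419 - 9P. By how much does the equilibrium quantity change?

Original equilibrium: P* = 47, Q* = 17.
New equilibrium: 419 - 9P = -335.5 + 7.5P, so 754.5 = 16.5P and P' = 503/11; Q' = 419 − 9(503/11) = 82/11.
Change in quantity: 82/11 − 17 = -105/11.

ΔQ = -105/11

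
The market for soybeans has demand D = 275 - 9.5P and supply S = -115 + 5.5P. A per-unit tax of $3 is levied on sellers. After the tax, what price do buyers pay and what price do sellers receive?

Pre-tax equilibrium: P* = 26, Q* = 28.
Tax on sellers shifts supply to S = -115 + 5.5(P − 3) = -131.5 + 5.5P.
275 - 9.5P = -131.5 + 5.5P gives buyer price Pb = 27.1; sellers receive Ps = 27.1 − 3 = 24.1.
New quantity: Q = 275 − 9.5(27.1) = 17.55.

Buyers pay $27.1, sellers receive $24.1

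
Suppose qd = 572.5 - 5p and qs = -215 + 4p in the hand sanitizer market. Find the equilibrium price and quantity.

Set qd = qs: 572.5 - 5p = -215 + 4p.
787.5 = 9p, so p* = 87.5.
q* = 572.5 − 5(87.5) = 135.

p* = 87.5, q* = 135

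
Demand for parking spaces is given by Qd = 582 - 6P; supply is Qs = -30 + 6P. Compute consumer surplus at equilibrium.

Equilibrium: 582 - 6P = -30 + 6P gives P* = 51, Q* = 276.
Demand choke price (Qd = 0): P = 97.
CS = ½(97 − 51)(276) = 6348.

Consumer surplus = 6348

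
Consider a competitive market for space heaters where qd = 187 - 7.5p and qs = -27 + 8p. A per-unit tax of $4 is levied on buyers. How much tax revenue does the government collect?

Tax revenue = 8428/31

Pre-tax equilibrium: p* = 428/31, q* = 2587/31.
Tax on buyers shifts demand to qd = 187 − 7.5(p + 4) = 157 - 7.5p.
157 - 7.5p = -27 + 8p gives seller price ps = 368/31; buyers pay pb = 368/31 + 4 = 492/31.
New quantity: q = 187 − 7.5(492/31) = 2107/31.
Revenue = 4 × 2107/31 = 8428/31.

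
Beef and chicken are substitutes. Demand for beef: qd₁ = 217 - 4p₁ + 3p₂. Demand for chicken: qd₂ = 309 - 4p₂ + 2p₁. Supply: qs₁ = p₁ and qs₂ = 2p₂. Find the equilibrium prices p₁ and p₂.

Market 1: 217 - 4p₁ + 3p₂ = p₁ → 5p₁ - 3p₂ = 217.
Market 2: 6p₂ - 2p₁ = 309.
Eliminating p₂: 6×(1) + 3×(2) gives 24p₁ = 2229, so p₁ = 92.875.
Back-substitute into (2): p₂ = (309 + 2×92.875) / 6 = 1979/24.

p₁ = 92.875, p₂ = 1979/24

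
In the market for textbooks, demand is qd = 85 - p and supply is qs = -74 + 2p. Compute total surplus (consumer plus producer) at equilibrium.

Equilibrium: 85 - p = -74 + 2p gives p* = 53, q* = 32.
Demand choke price: p = 85; supply starts at p = 37.
CS = ½(85 − 53)(32) = 512; PS = ½(53 − 37)(32) = 256.

Total surplus = 768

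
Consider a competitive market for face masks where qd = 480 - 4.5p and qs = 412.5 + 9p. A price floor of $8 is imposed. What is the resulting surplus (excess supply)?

Surplus = 40.5

Equilibrium price would be p* = 5, so the floor at 8 binds.
At p = 8: qd = 444, qs = 484.5.
Surplus = 484.5 − 444 = 40.5.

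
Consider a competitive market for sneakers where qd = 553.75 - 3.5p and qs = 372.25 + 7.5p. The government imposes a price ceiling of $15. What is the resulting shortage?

Shortage = 16.5

Equilibrium price would be p* = 16.5, so the ceiling at 15 binds.
At p = 15: qd = 553.75 − 3.5(15) = 501.25, qs = 372.25 + 7.5(15) = 484.75.
Shortage = 501.25 − 484.75 = 16.5.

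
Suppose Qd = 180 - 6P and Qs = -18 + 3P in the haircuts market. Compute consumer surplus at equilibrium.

Consumer surplus = 192

Equilibrium: 180 - 6P = -18 + 3P gives P* = 22, Q* = 48.
Demand choke price (Qd = 0): P = 30.
CS = ½(30 − 22)(48) = 192.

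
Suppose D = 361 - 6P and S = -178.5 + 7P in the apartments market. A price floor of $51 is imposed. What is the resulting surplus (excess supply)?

Equilibrium price would be P* = 41.5, so the floor at 51 binds.
At P = 51: D = 55, S = 178.5.
Surplus = 178.5 − 55 = 123.5.

Surplus = 123.5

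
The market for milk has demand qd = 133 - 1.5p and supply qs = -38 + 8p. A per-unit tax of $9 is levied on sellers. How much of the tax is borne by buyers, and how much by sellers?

Pre-tax equilibrium: p* = 18, q* = 106.
Tax on sellers shifts supply to qs = -38 + 8(p − 9) = -110 + 8p.
133 - 1.5p = -110 + 8p gives buyer price pb = 486/19; sellers receive ps = 486/19 − 9 = 315/19.
New quantity: q = 133 − 1.5(486/19) = 1798/19.
Buyer burden = 486/19 − 18 = 144/19; seller burden = 18 − 315/19 = 27/19.

Buyers bear 144/19, sellers bear 27/19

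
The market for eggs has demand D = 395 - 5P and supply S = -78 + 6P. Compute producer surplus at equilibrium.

Producer surplus = 2700

Equilibrium: 395 - 5P = -78 + 6P gives P* = 43, Q* = 180.
Supply starts at P = 13 (where S = 0).
PS = ½(43 − 13)(180) = 2700.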